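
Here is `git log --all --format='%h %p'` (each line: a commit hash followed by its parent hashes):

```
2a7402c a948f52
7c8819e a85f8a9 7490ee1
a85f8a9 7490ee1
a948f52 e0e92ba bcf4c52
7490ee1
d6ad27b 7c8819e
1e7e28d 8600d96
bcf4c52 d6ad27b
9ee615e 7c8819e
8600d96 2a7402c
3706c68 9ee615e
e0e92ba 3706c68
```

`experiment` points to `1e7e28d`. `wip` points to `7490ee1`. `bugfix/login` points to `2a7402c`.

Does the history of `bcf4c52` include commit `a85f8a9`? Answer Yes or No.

Yes

Ancestors of bcf4c52 (commits reachable by following parents): {7490ee1, 7c8819e, a85f8a9, bcf4c52, d6ad27b}.
a85f8a9 is in that set, so it is an ancestor of bcf4c52.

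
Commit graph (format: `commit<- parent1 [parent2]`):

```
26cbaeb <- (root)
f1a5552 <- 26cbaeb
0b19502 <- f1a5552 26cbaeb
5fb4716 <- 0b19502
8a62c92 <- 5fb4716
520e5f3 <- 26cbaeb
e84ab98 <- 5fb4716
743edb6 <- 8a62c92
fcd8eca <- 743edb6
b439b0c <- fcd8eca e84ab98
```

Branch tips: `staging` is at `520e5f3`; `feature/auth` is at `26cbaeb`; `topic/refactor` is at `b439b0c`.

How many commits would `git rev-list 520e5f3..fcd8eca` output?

Reachable from fcd8eca: {0b19502, 26cbaeb, 5fb4716, 743edb6, 8a62c92, f1a5552, fcd8eca}.
Reachable from 520e5f3: {26cbaeb, 520e5f3}.
In fcd8eca's history but not 520e5f3's: {0b19502, 5fb4716, 743edb6, 8a62c92, f1a5552, fcd8eca} — 6 commits.

6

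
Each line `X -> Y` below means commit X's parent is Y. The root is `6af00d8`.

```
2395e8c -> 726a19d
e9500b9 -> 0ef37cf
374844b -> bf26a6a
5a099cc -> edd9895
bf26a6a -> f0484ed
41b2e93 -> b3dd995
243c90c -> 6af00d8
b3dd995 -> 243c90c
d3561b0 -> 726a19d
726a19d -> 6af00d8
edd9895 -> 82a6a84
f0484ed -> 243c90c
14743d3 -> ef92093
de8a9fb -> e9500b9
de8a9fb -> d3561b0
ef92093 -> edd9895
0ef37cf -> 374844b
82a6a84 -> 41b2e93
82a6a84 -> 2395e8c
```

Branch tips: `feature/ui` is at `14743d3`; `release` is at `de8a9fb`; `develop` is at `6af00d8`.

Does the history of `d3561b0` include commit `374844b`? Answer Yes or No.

No

Ancestors of d3561b0: {6af00d8, 726a19d, d3561b0}.
374844b is not in that set, so it is not an ancestor of d3561b0.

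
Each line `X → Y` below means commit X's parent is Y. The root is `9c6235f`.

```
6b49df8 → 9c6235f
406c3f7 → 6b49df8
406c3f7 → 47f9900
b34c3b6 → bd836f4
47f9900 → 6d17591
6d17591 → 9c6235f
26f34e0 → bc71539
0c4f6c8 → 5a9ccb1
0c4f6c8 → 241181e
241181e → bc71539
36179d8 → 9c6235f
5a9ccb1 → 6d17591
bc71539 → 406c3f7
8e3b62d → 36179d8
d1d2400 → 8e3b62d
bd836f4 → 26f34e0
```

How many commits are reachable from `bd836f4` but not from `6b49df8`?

Reachable from bd836f4: {26f34e0, 406c3f7, 47f9900, 6b49df8, 6d17591, 9c6235f, bc71539, bd836f4}.
Reachable from 6b49df8: {6b49df8, 9c6235f}.
In bd836f4's history but not 6b49df8's: {26f34e0, 406c3f7, 47f9900, 6d17591, bc71539, bd836f4} — 6 commits.

6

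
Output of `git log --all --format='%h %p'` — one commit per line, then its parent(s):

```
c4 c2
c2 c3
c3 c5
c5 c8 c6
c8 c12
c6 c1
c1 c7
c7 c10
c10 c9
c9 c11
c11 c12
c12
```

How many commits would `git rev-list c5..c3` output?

1

Reachable from c3: {c1, c10, c11, c12, c3, c5, c6, c7, c8, c9}.
Reachable from c5: {c1, c10, c11, c12, c5, c6, c7, c8, c9}.
In c3's history but not c5's: {c3} — 1 commit.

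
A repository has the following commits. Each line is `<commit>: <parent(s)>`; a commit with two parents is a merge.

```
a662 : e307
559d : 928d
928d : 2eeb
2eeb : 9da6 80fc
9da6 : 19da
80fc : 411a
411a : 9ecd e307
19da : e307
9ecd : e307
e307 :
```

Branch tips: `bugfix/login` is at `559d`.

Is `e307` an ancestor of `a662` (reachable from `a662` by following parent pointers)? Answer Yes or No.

Ancestors of a662 (commits reachable by following parents): {a662, e307}.
e307 is in that set, so it is an ancestor of a662.

Yes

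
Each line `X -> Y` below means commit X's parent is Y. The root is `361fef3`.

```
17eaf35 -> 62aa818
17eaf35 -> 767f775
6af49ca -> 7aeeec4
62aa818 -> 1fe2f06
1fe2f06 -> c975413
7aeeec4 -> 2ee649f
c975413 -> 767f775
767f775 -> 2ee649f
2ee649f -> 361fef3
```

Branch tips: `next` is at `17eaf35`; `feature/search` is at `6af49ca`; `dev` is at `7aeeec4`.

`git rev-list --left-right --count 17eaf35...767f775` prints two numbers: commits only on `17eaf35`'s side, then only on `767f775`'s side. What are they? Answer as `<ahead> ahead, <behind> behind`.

Reachable from 17eaf35: {17eaf35, 1fe2f06, 2ee649f, 361fef3, 62aa818, 767f775, c975413}.
Reachable from 767f775: {2ee649f, 361fef3, 767f775}.
Only in 17eaf35's history (ahead): {17eaf35, 1fe2f06, 62aa818, c975413} — 4.
Only in 767f775's history (behind): {} — 0.

4 ahead, 0 behind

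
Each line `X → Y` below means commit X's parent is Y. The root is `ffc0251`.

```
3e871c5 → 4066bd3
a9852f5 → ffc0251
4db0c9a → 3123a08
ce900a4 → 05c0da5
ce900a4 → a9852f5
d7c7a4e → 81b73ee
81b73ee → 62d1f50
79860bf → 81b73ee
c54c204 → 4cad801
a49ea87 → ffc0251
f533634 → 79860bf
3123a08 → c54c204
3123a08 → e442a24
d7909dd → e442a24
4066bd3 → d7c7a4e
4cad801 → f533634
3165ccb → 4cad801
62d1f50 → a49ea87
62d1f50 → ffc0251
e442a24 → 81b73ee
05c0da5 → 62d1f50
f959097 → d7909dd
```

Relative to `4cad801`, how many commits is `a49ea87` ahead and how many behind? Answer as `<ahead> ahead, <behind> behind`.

0 ahead, 5 behind

Reachable from a49ea87: {a49ea87, ffc0251}.
Reachable from 4cad801: {4cad801, 62d1f50, 79860bf, 81b73ee, a49ea87, f533634, ffc0251}.
Only in a49ea87's history (ahead): {} — 0.
Only in 4cad801's history (behind): {4cad801, 62d1f50, 79860bf, 81b73ee, f533634} — 5.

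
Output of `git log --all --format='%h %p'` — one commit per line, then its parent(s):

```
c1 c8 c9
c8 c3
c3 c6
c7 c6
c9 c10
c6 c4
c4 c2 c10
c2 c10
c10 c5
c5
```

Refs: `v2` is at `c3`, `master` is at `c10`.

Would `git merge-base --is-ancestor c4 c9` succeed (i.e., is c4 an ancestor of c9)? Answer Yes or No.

No

Ancestors of c9: {c10, c5, c9}.
c4 is not in that set, so it is not an ancestor of c9.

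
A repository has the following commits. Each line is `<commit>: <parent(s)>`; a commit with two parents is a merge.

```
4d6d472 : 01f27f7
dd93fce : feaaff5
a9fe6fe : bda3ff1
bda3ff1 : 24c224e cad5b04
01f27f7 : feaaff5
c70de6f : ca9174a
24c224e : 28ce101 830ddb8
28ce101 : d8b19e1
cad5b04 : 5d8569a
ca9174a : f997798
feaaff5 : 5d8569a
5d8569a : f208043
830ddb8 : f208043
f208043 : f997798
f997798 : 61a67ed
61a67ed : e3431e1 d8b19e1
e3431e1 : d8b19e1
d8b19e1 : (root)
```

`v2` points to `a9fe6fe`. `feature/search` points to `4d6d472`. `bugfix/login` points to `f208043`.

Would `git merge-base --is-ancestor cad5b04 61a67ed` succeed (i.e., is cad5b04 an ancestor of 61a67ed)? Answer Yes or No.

Ancestors of 61a67ed: {61a67ed, d8b19e1, e3431e1}.
cad5b04 is not in that set, so it is not an ancestor of 61a67ed.

No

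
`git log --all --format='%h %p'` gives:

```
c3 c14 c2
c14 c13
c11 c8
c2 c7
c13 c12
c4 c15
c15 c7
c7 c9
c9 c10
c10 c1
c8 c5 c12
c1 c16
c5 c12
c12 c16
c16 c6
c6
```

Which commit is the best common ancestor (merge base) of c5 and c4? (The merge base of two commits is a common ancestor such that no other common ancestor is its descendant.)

c16

Ancestors of c5: {c12, c16, c5, c6}.
Ancestors of c4: {c1, c10, c15, c16, c4, c6, c7, c9}.
Common ancestors: {c16, c6}.
Among these, c16 is not an ancestor of any other common ancestor — it is the merge base.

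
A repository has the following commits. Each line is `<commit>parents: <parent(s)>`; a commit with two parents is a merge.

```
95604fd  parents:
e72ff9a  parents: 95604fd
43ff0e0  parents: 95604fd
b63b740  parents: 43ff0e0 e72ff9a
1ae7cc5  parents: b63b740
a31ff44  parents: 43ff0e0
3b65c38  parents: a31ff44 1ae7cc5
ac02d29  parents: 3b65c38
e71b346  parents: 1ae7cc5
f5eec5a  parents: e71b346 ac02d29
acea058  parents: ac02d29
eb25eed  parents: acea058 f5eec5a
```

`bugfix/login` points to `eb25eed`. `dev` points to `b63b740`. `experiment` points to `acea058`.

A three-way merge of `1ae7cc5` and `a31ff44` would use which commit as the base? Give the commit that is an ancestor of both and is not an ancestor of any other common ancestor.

Ancestors of 1ae7cc5: {1ae7cc5, 43ff0e0, 95604fd, b63b740, e72ff9a}.
Ancestors of a31ff44: {43ff0e0, 95604fd, a31ff44}.
Common ancestors: {43ff0e0, 95604fd}.
Among these, 43ff0e0 is not an ancestor of any other common ancestor — it is the merge base.

43ff0e0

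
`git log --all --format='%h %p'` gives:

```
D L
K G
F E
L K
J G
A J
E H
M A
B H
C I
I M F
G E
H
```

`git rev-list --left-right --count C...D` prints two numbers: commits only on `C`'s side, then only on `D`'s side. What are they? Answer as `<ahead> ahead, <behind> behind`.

6 ahead, 3 behind

Reachable from C: {A, C, E, F, G, H, I, J, M}.
Reachable from D: {D, E, G, H, K, L}.
Only in C's history (ahead): {A, C, F, I, J, M} — 6.
Only in D's history (behind): {D, K, L} — 3.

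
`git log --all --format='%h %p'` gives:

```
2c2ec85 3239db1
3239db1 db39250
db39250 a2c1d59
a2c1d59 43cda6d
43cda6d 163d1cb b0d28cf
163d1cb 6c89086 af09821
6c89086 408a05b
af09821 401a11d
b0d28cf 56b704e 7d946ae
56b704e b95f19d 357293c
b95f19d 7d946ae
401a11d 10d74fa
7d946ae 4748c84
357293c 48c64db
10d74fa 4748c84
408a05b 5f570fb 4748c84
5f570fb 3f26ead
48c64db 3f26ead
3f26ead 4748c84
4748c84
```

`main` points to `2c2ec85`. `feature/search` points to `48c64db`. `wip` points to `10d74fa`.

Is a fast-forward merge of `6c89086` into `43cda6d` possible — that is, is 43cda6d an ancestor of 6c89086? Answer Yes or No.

A fast-forward from 43cda6d to 6c89086 is possible iff 43cda6d is an ancestor of 6c89086.
Ancestors of 6c89086: {3f26ead, 408a05b, 4748c84, 5f570fb, 6c89086}.
43cda6d is not among them, so fast-forward is not possible.

No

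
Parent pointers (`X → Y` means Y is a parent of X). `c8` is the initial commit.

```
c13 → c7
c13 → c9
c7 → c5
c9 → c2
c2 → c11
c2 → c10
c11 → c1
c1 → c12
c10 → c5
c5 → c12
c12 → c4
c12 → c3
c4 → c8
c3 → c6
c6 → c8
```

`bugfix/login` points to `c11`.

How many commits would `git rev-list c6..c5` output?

Reachable from c5: {c12, c3, c4, c5, c6, c8}.
Reachable from c6: {c6, c8}.
In c5's history but not c6's: {c12, c3, c4, c5} — 4 commits.

4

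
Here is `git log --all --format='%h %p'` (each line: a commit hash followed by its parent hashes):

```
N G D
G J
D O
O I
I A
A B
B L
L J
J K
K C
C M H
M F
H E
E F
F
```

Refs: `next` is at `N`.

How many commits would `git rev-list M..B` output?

7

Reachable from B: {B, C, E, F, H, J, K, L, M}.
Reachable from M: {F, M}.
In B's history but not M's: {B, C, E, H, J, K, L} — 7 commits.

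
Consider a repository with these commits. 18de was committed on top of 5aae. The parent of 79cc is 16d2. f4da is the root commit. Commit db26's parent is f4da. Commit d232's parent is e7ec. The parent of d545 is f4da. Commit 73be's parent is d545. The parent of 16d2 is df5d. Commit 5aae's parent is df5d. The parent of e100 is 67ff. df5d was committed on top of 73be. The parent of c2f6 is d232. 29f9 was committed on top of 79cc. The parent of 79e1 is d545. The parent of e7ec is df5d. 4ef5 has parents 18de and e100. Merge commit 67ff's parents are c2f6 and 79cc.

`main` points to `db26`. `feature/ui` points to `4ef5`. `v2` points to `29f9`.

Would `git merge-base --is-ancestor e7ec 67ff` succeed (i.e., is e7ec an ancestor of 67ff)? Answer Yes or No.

Ancestors of 67ff (commits reachable by following parents): {16d2, 67ff, 73be, 79cc, c2f6, d232, d545, df5d, e7ec, f4da}.
e7ec is in that set, so it is an ancestor of 67ff.

Yes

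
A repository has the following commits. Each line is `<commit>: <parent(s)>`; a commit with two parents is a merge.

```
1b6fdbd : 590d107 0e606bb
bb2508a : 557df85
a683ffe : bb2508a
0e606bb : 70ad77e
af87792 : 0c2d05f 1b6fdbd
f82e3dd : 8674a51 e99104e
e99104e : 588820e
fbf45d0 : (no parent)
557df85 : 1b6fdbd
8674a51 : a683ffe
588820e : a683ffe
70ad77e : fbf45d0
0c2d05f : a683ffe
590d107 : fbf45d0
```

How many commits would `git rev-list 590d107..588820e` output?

7

Reachable from 588820e: {0e606bb, 1b6fdbd, 557df85, 588820e, 590d107, 70ad77e, a683ffe, bb2508a, fbf45d0}.
Reachable from 590d107: {590d107, fbf45d0}.
In 588820e's history but not 590d107's: {0e606bb, 1b6fdbd, 557df85, 588820e, 70ad77e, a683ffe, bb2508a} — 7 commits.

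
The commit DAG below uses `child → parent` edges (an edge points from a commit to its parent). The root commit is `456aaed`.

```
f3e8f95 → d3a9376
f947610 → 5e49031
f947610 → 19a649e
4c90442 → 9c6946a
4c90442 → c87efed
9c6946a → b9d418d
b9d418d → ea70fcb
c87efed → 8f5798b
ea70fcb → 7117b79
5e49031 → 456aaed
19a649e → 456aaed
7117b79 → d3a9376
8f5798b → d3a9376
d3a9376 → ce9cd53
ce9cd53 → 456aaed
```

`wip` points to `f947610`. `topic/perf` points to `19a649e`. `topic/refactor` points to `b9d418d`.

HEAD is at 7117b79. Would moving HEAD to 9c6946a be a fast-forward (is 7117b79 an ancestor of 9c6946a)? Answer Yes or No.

A fast-forward from 7117b79 to 9c6946a is possible iff 7117b79 is an ancestor of 9c6946a.
Ancestors of 9c6946a: {456aaed, 7117b79, 9c6946a, b9d418d, ce9cd53, d3a9376, ea70fcb}.
7117b79 is among them, so fast-forward is possible.

Yes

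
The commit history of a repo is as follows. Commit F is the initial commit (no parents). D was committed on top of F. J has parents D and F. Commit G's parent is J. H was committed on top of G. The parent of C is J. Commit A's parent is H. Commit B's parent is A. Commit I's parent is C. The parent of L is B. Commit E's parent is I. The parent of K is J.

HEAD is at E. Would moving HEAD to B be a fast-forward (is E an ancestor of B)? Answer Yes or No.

No

A fast-forward from E to B is possible iff E is an ancestor of B.
Ancestors of B: {A, B, D, F, G, H, J}.
E is not among them, so fast-forward is not possible.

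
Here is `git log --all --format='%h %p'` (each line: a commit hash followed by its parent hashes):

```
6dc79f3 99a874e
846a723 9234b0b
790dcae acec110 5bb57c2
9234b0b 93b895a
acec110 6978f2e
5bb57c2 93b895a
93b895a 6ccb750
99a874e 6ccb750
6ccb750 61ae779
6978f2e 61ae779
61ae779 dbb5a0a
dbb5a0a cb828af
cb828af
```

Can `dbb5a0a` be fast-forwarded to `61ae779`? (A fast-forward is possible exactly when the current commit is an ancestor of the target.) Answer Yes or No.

A fast-forward from dbb5a0a to 61ae779 is possible iff dbb5a0a is an ancestor of 61ae779.
Ancestors of 61ae779: {61ae779, cb828af, dbb5a0a}.
dbb5a0a is among them, so fast-forward is possible.

Yes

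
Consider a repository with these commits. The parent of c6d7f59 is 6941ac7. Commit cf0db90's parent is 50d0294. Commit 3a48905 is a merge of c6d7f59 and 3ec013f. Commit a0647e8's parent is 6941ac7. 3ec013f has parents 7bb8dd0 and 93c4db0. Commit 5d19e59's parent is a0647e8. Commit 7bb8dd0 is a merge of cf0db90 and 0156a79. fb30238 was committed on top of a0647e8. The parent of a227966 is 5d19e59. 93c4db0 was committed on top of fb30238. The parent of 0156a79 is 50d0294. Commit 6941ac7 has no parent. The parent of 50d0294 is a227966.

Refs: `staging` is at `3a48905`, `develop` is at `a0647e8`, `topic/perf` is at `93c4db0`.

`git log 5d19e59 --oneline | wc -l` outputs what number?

3

Walking parent pointers from 5d19e59: reachable set = {5d19e59, 6941ac7, a0647e8}.
That is 3 commits.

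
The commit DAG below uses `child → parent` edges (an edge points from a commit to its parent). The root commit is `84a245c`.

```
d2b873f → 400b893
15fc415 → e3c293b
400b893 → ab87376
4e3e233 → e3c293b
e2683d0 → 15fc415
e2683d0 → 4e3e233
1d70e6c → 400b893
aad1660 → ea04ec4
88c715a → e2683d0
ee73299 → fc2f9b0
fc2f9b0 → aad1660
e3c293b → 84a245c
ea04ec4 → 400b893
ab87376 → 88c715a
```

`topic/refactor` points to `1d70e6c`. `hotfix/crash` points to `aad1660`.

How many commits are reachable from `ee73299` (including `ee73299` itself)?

Walking parent pointers from ee73299: reachable set = {15fc415, 400b893, 4e3e233, 84a245c, 88c715a, aad1660, ab87376, e2683d0, e3c293b, ea04ec4, ee73299, fc2f9b0}.
That is 12 commits.

12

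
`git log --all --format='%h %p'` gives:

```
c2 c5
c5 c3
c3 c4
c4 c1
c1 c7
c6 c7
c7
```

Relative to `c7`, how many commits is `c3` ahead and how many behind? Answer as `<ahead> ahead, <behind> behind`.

Reachable from c3: {c1, c3, c4, c7}.
Reachable from c7: {c7}.
Only in c3's history (ahead): {c1, c3, c4} — 3.
Only in c7's history (behind): {} — 0.

3 ahead, 0 behind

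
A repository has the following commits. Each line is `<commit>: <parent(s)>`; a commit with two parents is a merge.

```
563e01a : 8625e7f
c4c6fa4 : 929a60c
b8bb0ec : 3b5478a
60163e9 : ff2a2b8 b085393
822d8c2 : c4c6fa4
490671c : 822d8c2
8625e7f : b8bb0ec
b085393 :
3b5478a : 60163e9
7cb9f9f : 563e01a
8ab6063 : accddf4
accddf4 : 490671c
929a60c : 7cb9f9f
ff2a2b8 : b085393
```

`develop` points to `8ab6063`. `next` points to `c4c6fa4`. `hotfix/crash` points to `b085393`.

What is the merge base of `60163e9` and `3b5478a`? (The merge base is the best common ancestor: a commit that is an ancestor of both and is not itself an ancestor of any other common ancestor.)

Ancestors of 60163e9: {60163e9, b085393, ff2a2b8}.
Ancestors of 3b5478a: {3b5478a, 60163e9, b085393, ff2a2b8}.
Common ancestors: {60163e9, b085393, ff2a2b8}.
Among these, 60163e9 is not an ancestor of any other common ancestor — it is the merge base.

60163e9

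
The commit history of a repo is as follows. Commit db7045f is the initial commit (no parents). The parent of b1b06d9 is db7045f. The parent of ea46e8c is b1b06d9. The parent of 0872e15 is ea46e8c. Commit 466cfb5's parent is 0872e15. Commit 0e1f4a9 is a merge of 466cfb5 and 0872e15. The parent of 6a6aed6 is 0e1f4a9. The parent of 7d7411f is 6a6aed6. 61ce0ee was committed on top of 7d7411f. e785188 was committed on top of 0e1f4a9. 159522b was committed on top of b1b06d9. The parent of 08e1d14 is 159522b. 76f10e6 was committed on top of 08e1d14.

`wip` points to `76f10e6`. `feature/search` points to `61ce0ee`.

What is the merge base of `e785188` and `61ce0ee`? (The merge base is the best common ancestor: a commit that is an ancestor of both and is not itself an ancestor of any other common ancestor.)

0e1f4a9

Ancestors of e785188: {0872e15, 0e1f4a9, 466cfb5, b1b06d9, db7045f, e785188, ea46e8c}.
Ancestors of 61ce0ee: {0872e15, 0e1f4a9, 466cfb5, 61ce0ee, 6a6aed6, 7d7411f, b1b06d9, db7045f, ea46e8c}.
Common ancestors: {0872e15, 0e1f4a9, 466cfb5, b1b06d9, db7045f, ea46e8c}.
Among these, 0e1f4a9 is not an ancestor of any other common ancestor — it is the merge base.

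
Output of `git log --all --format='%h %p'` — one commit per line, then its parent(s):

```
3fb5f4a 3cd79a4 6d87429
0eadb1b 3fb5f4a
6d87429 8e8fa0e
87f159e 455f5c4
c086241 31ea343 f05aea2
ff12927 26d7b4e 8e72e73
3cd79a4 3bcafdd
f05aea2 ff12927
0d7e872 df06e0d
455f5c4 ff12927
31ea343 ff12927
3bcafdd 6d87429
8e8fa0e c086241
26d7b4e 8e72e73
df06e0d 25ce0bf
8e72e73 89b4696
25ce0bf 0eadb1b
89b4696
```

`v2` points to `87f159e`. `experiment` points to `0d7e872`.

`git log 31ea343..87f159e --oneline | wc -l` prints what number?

Reachable from 87f159e: {26d7b4e, 455f5c4, 87f159e, 89b4696, 8e72e73, ff12927}.
Reachable from 31ea343: {26d7b4e, 31ea343, 89b4696, 8e72e73, ff12927}.
In 87f159e's history but not 31ea343's: {455f5c4, 87f159e} — 2 commits.

2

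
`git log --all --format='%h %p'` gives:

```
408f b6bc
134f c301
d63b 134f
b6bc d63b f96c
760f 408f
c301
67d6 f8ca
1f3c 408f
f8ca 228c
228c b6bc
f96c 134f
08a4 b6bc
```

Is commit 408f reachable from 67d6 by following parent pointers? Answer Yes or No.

No

Ancestors of 67d6: {134f, 228c, 67d6, b6bc, c301, d63b, f8ca, f96c}.
408f is not in that set, so it is not an ancestor of 67d6.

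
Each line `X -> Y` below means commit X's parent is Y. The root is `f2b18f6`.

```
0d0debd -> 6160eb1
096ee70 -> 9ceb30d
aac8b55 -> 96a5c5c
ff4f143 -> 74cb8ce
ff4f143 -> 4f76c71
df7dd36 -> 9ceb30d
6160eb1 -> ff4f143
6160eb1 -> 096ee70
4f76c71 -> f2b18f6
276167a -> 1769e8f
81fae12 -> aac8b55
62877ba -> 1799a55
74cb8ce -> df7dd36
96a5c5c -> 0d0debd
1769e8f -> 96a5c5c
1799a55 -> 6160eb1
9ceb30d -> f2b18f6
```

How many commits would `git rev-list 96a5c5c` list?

10

Walking parent pointers from 96a5c5c: reachable set = {096ee70, 0d0debd, 4f76c71, 6160eb1, 74cb8ce, 96a5c5c, 9ceb30d, df7dd36, f2b18f6, ff4f143}.
That is 10 commits.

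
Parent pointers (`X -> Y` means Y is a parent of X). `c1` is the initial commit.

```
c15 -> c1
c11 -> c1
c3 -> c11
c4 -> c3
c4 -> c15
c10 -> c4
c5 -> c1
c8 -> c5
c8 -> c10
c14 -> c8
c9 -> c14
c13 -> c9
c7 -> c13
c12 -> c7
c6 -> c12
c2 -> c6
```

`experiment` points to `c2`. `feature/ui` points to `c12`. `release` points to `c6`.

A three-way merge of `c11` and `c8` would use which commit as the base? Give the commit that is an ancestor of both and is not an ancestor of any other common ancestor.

c11

Ancestors of c11: {c1, c11}.
Ancestors of c8: {c1, c10, c11, c15, c3, c4, c5, c8}.
Common ancestors: {c1, c11}.
Among these, c11 is not an ancestor of any other common ancestor — it is the merge base.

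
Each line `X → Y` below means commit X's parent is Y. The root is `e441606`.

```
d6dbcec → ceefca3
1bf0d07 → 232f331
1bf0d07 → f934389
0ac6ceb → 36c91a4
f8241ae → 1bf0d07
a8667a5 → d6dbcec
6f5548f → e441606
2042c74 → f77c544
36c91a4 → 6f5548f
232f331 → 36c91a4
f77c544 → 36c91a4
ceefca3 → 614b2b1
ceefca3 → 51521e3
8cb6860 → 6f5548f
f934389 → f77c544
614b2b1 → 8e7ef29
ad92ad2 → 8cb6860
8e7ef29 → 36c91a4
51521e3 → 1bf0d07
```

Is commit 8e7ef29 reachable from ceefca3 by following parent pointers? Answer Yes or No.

Ancestors of ceefca3 (commits reachable by following parents): {1bf0d07, 232f331, 36c91a4, 51521e3, 614b2b1, 6f5548f, 8e7ef29, ceefca3, e441606, f77c544, f934389}.
8e7ef29 is in that set, so it is an ancestor of ceefca3.

Yes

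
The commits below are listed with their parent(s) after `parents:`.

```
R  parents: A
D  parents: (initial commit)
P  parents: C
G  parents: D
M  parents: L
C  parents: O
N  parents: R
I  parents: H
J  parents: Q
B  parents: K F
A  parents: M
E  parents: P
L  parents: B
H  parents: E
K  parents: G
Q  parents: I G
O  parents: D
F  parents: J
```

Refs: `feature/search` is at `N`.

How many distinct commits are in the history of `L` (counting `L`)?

Walking parent pointers from L: reachable set = {B, C, D, E, F, G, H, I, J, K, L, O, P, Q}.
That is 14 commits.

14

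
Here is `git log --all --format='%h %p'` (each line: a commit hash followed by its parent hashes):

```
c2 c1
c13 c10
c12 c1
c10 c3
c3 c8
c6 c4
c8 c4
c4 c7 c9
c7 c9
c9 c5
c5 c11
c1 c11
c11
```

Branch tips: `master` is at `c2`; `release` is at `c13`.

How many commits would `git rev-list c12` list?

Walking parent pointers from c12: reachable set = {c1, c11, c12}.
That is 3 commits.

3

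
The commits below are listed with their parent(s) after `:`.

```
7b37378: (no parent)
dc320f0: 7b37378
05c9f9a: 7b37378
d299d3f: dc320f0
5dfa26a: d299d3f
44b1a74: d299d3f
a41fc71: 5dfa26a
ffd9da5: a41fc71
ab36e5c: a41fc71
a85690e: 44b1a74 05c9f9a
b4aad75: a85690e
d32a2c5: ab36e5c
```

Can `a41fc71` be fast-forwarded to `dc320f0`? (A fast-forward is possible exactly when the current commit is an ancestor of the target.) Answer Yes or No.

No

A fast-forward from a41fc71 to dc320f0 is possible iff a41fc71 is an ancestor of dc320f0.
Ancestors of dc320f0: {7b37378, dc320f0}.
a41fc71 is not among them, so fast-forward is not possible.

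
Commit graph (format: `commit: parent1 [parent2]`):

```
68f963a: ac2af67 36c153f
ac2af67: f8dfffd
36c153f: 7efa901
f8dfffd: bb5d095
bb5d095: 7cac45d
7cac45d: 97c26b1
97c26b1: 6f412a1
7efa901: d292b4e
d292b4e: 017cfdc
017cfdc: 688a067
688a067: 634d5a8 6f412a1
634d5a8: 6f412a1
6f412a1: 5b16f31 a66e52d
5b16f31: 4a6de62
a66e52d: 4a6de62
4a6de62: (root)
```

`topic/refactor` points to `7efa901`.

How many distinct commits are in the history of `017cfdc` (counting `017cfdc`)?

7

Walking parent pointers from 017cfdc: reachable set = {017cfdc, 4a6de62, 5b16f31, 634d5a8, 688a067, 6f412a1, a66e52d}.
That is 7 commits.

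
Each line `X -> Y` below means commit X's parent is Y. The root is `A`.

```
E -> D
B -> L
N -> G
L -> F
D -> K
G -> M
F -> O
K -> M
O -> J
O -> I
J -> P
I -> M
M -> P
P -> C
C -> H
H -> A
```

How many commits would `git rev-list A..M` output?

4

Reachable from M: {A, C, H, M, P}.
Reachable from A: {A}.
In M's history but not A's: {C, H, M, P} — 4 commits.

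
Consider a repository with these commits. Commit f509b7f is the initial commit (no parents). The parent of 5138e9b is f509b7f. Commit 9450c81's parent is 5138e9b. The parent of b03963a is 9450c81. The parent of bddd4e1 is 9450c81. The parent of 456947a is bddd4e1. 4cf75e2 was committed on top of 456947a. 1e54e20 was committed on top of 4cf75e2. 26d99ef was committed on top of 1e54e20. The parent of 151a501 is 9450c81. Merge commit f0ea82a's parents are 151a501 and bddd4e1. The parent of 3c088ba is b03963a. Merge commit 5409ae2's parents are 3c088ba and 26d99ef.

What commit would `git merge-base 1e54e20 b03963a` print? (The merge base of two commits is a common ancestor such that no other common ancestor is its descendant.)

Ancestors of 1e54e20: {1e54e20, 456947a, 4cf75e2, 5138e9b, 9450c81, bddd4e1, f509b7f}.
Ancestors of b03963a: {5138e9b, 9450c81, b03963a, f509b7f}.
Common ancestors: {5138e9b, 9450c81, f509b7f}.
Among these, 9450c81 is not an ancestor of any other common ancestor — it is the merge base.

9450c81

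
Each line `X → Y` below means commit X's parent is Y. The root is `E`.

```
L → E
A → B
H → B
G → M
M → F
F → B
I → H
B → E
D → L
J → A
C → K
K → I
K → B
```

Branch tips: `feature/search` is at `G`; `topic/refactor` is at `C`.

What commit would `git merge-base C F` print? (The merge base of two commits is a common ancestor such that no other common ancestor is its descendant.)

Ancestors of C: {B, C, E, H, I, K}.
Ancestors of F: {B, E, F}.
Common ancestors: {B, E}.
Among these, B is not an ancestor of any other common ancestor — it is the merge base.

B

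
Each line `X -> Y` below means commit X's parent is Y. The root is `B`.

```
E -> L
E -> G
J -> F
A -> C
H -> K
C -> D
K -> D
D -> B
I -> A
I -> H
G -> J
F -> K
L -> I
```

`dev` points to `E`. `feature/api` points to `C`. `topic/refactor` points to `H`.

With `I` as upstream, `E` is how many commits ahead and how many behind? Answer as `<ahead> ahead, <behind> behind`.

5 ahead, 0 behind

Reachable from E: {A, B, C, D, E, F, G, H, I, J, K, L}.
Reachable from I: {A, B, C, D, H, I, K}.
Only in E's history (ahead): {E, F, G, J, L} — 5.
Only in I's history (behind): {} — 0.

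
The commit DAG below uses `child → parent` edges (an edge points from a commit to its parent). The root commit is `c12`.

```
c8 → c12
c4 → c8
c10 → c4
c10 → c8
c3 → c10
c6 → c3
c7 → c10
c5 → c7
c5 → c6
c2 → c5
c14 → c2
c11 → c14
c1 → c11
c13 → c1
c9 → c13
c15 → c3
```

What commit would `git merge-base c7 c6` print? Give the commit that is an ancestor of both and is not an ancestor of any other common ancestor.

c10

Ancestors of c7: {c10, c12, c4, c7, c8}.
Ancestors of c6: {c10, c12, c3, c4, c6, c8}.
Common ancestors: {c10, c12, c4, c8}.
Among these, c10 is not an ancestor of any other common ancestor — it is the merge base.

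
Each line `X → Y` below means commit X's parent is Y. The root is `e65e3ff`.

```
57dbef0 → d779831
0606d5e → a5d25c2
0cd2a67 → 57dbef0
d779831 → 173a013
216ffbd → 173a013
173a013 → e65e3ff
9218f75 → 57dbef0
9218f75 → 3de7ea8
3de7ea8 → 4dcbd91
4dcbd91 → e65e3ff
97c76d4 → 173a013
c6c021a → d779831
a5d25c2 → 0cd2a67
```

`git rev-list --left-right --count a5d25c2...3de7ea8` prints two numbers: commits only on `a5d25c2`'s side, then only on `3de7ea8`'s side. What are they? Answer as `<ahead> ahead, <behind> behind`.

Reachable from a5d25c2: {0cd2a67, 173a013, 57dbef0, a5d25c2, d779831, e65e3ff}.
Reachable from 3de7ea8: {3de7ea8, 4dcbd91, e65e3ff}.
Only in a5d25c2's history (ahead): {0cd2a67, 173a013, 57dbef0, a5d25c2, d779831} — 5.
Only in 3de7ea8's history (behind): {3de7ea8, 4dcbd91} — 2.

5 ahead, 2 behind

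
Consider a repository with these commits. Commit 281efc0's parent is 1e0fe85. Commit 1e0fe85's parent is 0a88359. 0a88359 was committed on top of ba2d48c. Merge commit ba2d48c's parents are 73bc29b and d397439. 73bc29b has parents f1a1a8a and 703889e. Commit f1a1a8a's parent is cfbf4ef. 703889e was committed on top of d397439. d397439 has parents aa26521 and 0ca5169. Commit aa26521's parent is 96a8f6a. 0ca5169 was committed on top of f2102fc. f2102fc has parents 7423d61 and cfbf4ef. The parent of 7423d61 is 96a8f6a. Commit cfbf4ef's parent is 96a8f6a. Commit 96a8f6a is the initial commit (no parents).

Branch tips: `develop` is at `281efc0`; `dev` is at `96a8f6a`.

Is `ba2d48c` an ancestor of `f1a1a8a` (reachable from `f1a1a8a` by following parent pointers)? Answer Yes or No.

Ancestors of f1a1a8a: {96a8f6a, cfbf4ef, f1a1a8a}.
ba2d48c is not in that set, so it is not an ancestor of f1a1a8a.

No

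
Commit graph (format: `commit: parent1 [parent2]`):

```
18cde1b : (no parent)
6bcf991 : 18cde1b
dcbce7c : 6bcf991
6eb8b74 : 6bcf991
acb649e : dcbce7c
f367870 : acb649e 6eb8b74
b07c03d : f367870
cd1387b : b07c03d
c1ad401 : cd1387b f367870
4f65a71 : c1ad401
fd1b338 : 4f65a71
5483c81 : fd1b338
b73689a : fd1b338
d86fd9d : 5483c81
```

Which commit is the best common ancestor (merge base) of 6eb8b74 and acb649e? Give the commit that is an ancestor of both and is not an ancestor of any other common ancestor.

6bcf991

Ancestors of 6eb8b74: {18cde1b, 6bcf991, 6eb8b74}.
Ancestors of acb649e: {18cde1b, 6bcf991, acb649e, dcbce7c}.
Common ancestors: {18cde1b, 6bcf991}.
Among these, 6bcf991 is not an ancestor of any other common ancestor — it is the merge base.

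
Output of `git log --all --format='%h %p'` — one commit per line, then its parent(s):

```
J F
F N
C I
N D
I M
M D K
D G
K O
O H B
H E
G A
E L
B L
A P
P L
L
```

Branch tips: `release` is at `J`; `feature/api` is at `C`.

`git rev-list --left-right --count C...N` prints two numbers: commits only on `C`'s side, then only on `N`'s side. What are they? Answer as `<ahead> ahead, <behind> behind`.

8 ahead, 1 behind

Reachable from C: {A, B, C, D, E, G, H, I, K, L, M, O, P}.
Reachable from N: {A, D, G, L, N, P}.
Only in C's history (ahead): {B, C, E, H, I, K, M, O} — 8.
Only in N's history (behind): {N} — 1.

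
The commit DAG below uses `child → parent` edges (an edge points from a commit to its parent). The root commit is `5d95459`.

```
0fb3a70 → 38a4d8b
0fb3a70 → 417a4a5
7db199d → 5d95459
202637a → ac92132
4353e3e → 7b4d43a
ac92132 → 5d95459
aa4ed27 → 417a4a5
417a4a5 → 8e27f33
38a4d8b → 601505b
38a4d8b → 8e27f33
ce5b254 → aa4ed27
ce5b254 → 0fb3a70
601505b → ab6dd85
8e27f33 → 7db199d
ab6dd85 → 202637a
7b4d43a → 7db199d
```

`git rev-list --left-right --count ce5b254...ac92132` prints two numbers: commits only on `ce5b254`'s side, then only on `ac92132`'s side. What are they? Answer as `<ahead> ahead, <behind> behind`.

10 ahead, 0 behind

Reachable from ce5b254: {0fb3a70, 202637a, 38a4d8b, 417a4a5, 5d95459, 601505b, 7db199d, 8e27f33, aa4ed27, ab6dd85, ac92132, ce5b254}.
Reachable from ac92132: {5d95459, ac92132}.
Only in ce5b254's history (ahead): {0fb3a70, 202637a, 38a4d8b, 417a4a5, 601505b, 7db199d, 8e27f33, aa4ed27, ab6dd85, ce5b254} — 10.
Only in ac92132's history (behind): {} — 0.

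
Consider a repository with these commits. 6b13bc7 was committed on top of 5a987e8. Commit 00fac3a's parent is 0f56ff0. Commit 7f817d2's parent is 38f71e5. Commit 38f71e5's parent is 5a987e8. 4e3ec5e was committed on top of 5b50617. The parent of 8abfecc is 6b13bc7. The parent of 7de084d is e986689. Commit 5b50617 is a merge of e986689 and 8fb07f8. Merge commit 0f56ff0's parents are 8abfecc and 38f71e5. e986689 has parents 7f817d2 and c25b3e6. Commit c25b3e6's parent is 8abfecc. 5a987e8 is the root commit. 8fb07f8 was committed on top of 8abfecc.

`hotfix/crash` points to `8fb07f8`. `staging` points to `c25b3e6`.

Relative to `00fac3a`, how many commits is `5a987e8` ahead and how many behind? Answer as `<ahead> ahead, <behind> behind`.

0 ahead, 5 behind

Reachable from 5a987e8: {5a987e8}.
Reachable from 00fac3a: {00fac3a, 0f56ff0, 38f71e5, 5a987e8, 6b13bc7, 8abfecc}.
Only in 5a987e8's history (ahead): {} — 0.
Only in 00fac3a's history (behind): {00fac3a, 0f56ff0, 38f71e5, 6b13bc7, 8abfecc} — 5.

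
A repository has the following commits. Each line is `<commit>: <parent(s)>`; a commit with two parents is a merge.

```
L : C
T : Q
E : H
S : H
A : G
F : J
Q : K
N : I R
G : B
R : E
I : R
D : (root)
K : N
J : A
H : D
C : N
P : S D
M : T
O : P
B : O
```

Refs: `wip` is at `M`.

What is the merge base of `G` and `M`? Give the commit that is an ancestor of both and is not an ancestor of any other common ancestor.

H

Ancestors of G: {B, D, G, H, O, P, S}.
Ancestors of M: {D, E, H, I, K, M, N, Q, R, T}.
Common ancestors: {D, H}.
Among these, H is not an ancestor of any other common ancestor — it is the merge base.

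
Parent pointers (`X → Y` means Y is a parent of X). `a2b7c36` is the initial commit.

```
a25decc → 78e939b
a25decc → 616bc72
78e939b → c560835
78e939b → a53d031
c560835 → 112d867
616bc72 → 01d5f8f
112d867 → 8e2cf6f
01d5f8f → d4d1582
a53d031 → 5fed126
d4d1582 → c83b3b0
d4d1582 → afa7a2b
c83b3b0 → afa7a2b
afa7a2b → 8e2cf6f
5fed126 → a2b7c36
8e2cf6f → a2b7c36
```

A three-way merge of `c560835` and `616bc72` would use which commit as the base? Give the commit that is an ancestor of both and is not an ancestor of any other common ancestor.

8e2cf6f

Ancestors of c560835: {112d867, 8e2cf6f, a2b7c36, c560835}.
Ancestors of 616bc72: {01d5f8f, 616bc72, 8e2cf6f, a2b7c36, afa7a2b, c83b3b0, d4d1582}.
Common ancestors: {8e2cf6f, a2b7c36}.
Among these, 8e2cf6f is not an ancestor of any other common ancestor — it is the merge base.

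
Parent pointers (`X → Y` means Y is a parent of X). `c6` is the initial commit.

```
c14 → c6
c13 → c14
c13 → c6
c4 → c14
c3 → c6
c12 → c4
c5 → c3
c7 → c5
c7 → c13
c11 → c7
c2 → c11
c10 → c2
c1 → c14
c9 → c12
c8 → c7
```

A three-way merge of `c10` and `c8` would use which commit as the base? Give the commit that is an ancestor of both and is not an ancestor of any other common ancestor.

c7

Ancestors of c10: {c10, c11, c13, c14, c2, c3, c5, c6, c7}.
Ancestors of c8: {c13, c14, c3, c5, c6, c7, c8}.
Common ancestors: {c13, c14, c3, c5, c6, c7}.
Among these, c7 is not an ancestor of any other common ancestor — it is the merge base.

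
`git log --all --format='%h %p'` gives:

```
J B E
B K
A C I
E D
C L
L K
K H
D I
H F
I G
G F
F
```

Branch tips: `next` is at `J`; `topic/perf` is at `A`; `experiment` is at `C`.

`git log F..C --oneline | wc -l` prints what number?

4

Reachable from C: {C, F, H, K, L}.
Reachable from F: {F}.
In C's history but not F's: {C, H, K, L} — 4 commits.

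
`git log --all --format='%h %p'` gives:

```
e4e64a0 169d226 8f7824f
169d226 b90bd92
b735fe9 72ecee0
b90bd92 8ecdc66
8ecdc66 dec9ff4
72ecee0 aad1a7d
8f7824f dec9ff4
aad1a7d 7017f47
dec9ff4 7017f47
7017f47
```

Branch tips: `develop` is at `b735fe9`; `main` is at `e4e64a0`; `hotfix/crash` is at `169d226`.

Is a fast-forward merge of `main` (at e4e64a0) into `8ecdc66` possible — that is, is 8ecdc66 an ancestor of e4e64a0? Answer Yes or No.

Yes

A fast-forward from 8ecdc66 to e4e64a0 is possible iff 8ecdc66 is an ancestor of e4e64a0.
Ancestors of e4e64a0: {169d226, 7017f47, 8ecdc66, 8f7824f, b90bd92, dec9ff4, e4e64a0}.
8ecdc66 is among them, so fast-forward is possible.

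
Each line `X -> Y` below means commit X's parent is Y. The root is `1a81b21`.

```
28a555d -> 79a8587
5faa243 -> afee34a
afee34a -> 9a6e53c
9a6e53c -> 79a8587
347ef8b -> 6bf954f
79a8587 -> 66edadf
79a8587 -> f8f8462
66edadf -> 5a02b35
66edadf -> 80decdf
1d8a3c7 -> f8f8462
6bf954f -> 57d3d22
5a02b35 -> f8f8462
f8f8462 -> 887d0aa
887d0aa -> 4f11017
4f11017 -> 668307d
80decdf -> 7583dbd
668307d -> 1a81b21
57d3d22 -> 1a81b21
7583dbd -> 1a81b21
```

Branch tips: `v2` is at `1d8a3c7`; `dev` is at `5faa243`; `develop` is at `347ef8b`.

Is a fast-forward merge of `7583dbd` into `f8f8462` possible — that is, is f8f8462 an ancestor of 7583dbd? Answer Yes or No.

A fast-forward from f8f8462 to 7583dbd is possible iff f8f8462 is an ancestor of 7583dbd.
Ancestors of 7583dbd: {1a81b21, 7583dbd}.
f8f8462 is not among them, so fast-forward is not possible.

No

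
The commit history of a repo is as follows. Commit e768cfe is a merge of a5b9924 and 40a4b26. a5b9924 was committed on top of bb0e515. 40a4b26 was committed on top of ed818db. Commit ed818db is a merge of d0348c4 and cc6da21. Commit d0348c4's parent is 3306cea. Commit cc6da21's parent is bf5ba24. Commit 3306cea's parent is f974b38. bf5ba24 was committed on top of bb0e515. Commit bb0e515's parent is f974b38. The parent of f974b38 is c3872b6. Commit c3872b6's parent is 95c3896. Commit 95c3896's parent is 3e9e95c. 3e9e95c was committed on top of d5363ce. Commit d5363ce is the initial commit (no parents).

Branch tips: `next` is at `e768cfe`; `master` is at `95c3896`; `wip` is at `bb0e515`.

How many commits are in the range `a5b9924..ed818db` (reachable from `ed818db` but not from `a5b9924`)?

Reachable from ed818db: {3306cea, 3e9e95c, 95c3896, bb0e515, bf5ba24, c3872b6, cc6da21, d0348c4, d5363ce, ed818db, f974b38}.
Reachable from a5b9924: {3e9e95c, 95c3896, a5b9924, bb0e515, c3872b6, d5363ce, f974b38}.
In ed818db's history but not a5b9924's: {3306cea, bf5ba24, cc6da21, d0348c4, ed818db} — 5 commits.

5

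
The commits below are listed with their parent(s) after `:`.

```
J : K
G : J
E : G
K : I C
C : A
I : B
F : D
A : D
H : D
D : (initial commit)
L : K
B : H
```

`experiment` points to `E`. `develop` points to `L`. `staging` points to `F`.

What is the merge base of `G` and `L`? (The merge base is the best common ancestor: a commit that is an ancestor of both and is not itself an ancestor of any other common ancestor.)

K

Ancestors of G: {A, B, C, D, G, H, I, J, K}.
Ancestors of L: {A, B, C, D, H, I, K, L}.
Common ancestors: {A, B, C, D, H, I, K}.
Among these, K is not an ancestor of any other common ancestor — it is the merge base.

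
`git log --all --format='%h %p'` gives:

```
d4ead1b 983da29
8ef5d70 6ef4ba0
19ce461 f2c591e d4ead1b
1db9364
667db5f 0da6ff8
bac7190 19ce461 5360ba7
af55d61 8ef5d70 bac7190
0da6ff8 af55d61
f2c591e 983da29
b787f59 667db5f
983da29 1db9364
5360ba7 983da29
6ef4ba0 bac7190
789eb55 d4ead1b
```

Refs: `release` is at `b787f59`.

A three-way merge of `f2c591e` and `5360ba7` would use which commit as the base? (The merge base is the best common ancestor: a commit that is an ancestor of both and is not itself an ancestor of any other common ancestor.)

983da29

Ancestors of f2c591e: {1db9364, 983da29, f2c591e}.
Ancestors of 5360ba7: {1db9364, 5360ba7, 983da29}.
Common ancestors: {1db9364, 983da29}.
Among these, 983da29 is not an ancestor of any other common ancestor — it is the merge base.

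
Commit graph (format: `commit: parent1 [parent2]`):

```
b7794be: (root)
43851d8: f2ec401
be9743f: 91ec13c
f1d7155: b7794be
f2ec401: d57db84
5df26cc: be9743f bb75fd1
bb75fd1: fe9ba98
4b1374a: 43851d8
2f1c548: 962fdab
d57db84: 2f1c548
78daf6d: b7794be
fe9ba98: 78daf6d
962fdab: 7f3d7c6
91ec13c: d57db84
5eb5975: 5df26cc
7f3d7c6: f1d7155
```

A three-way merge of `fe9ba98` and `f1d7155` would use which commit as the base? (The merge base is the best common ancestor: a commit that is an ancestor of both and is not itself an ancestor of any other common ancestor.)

b7794be

Ancestors of fe9ba98: {78daf6d, b7794be, fe9ba98}.
Ancestors of f1d7155: {b7794be, f1d7155}.
Common ancestors: {b7794be}.
The only common ancestor is b7794be, so it is the merge base.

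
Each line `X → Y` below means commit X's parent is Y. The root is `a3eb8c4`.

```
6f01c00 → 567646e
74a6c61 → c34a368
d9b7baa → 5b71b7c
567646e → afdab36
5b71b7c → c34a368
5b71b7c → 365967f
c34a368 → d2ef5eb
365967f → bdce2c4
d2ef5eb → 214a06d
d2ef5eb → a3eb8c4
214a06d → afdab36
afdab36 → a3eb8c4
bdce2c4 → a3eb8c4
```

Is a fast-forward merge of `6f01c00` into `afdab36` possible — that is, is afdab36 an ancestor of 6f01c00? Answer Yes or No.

A fast-forward from afdab36 to 6f01c00 is possible iff afdab36 is an ancestor of 6f01c00.
Ancestors of 6f01c00: {567646e, 6f01c00, a3eb8c4, afdab36}.
afdab36 is among them, so fast-forward is possible.

Yes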